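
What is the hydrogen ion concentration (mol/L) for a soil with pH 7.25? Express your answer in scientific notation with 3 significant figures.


Step 1: [H+] = 10^(-pH)
Step 2: [H+] = 10^(-7.25)
Step 3: [H+] = 5.62e-08 mol/L

5.62e-08


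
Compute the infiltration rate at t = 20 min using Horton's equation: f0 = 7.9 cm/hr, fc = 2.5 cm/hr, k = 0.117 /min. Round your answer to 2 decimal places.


Step 1: f = fc + (f0 - fc) * exp(-k * t)
Step 2: exp(-0.117 * 20) = 0.096328
Step 3: f = 2.5 + (7.9 - 2.5) * 0.096328
Step 4: f = 2.5 + 5.4 * 0.096328
Step 5: f = 3.02 cm/hr

3.02


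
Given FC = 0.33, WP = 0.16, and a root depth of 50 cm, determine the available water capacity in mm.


Step 1: Available water = (FC - WP) * depth * 10
Step 2: AW = (0.33 - 0.16) * 50 * 10
Step 3: AW = 0.17 * 50 * 10
Step 4: AW = 85.0 mm

85.0


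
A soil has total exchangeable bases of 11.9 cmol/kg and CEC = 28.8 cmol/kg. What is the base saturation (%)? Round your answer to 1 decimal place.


Step 1: BS = 100 * (sum of bases) / CEC
Step 2: BS = 100 * 11.9 / 28.8
Step 3: BS = 41.3%

41.3


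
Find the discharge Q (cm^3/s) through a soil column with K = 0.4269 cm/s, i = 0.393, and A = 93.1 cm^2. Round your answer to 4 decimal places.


Step 1: Apply Darcy's law: Q = K * i * A
Step 2: Q = 0.4269 * 0.393 * 93.1
Step 3: Q = 15.6195 cm^3/s

15.6195


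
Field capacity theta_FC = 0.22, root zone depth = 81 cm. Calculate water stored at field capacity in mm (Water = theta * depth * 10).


Step 1: Water (mm) = theta_FC * depth (cm) * 10
Step 2: Water = 0.22 * 81 * 10
Step 3: Water = 178.2 mm

178.2


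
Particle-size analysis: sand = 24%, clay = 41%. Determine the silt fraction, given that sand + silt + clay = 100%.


Step 1: sand + silt + clay = 100%
Step 2: silt = 100 - sand - clay
Step 3: silt = 100 - 24 - 41
Step 4: silt = 35%

35


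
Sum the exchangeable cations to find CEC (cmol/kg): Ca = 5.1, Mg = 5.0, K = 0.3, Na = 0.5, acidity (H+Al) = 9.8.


Step 1: CEC = Ca + Mg + K + Na + (H+Al)
Step 2: CEC = 5.1 + 5.0 + 0.3 + 0.5 + 9.8
Step 3: CEC = 20.7 cmol/kg

20.7


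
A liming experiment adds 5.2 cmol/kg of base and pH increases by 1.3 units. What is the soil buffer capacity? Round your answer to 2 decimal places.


Step 1: BC = change in base / change in pH
Step 2: BC = 5.2 / 1.3
Step 3: BC = 4.0 cmol/(kg*pH unit)

4.0


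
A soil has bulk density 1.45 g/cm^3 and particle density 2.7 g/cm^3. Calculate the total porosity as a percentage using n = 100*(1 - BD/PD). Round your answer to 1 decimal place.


Step 1: Formula: n = 100 * (1 - BD / PD)
Step 2: n = 100 * (1 - 1.45 / 2.7)
Step 3: n = 100 * (1 - 0.53704)
Step 4: n = 46.3%

46.3


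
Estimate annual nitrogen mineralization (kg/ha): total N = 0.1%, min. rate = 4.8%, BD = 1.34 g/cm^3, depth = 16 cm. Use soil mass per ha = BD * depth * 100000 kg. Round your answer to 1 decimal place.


Step 1: Soil mass per ha = BD * depth * 100000 = 1.34 * 16 * 100000 = 2144000 kg
Step 2: Total N pool = soil mass * N%/100 = 2144000 * 0.1/100 = 2144.0 kg/ha
Step 3: N mineralized = N pool * rate%/100 = 2144.0 * 4.8/100 = 102.9 kg/ha/yr

102.9


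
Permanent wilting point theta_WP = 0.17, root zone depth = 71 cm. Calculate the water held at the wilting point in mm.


Step 1: Water (mm) = theta_WP * depth * 10
Step 2: Water = 0.17 * 71 * 10
Step 3: Water = 120.7 mm

120.7


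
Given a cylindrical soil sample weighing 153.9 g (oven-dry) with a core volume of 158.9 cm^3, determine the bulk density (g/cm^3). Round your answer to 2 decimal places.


Step 1: Identify the formula: BD = dry mass / volume
Step 2: Substitute values: BD = 153.9 / 158.9
Step 3: BD = 0.97 g/cm^3

0.97


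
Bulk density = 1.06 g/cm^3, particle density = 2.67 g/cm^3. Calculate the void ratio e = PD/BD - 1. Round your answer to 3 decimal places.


Step 1: e = PD / BD - 1
Step 2: e = 2.67 / 1.06 - 1
Step 3: e = 2.51887 - 1
Step 4: e = 1.519

1.519


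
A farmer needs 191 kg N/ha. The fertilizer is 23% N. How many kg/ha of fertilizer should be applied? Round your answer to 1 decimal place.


Step 1: Fertilizer rate = target N / (N content / 100)
Step 2: Rate = 191 / (23 / 100)
Step 3: Rate = 191 / 0.23
Step 4: Rate = 830.4 kg/ha

830.4


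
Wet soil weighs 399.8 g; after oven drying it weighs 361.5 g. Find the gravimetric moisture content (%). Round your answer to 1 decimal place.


Step 1: Water mass = wet - dry = 399.8 - 361.5 = 38.3 g
Step 2: w = 100 * water mass / dry mass
Step 3: w = 100 * 38.3 / 361.5 = 10.6%

10.6


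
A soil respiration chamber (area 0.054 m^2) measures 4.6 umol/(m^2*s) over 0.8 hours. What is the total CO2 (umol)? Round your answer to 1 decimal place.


Step 1: Convert time to seconds: 0.8 hr * 3600 = 2880.0 s
Step 2: Total = flux * area * time_s
Step 3: Total = 4.6 * 0.054 * 2880.0
Step 4: Total = 715.4 umol

715.4


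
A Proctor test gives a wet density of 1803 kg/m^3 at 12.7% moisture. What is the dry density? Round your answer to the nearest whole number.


Step 1: Dry density = wet density / (1 + w/100)
Step 2: Dry density = 1803 / (1 + 12.7/100)
Step 3: Dry density = 1803 / 1.127
Step 4: Dry density = 1600 kg/m^3

1600


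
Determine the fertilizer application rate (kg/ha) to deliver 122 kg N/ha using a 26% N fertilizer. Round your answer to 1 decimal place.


Step 1: Fertilizer rate = target N / (N content / 100)
Step 2: Rate = 122 / (26 / 100)
Step 3: Rate = 122 / 0.26
Step 4: Rate = 469.2 kg/ha

469.2


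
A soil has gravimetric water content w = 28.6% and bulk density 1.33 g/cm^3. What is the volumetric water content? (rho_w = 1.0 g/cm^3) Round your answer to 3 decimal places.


Step 1: theta = (w / 100) * BD / rho_w
Step 2: theta = (28.6 / 100) * 1.33 / 1.0
Step 3: theta = 0.286 * 1.33
Step 4: theta = 0.38

0.38


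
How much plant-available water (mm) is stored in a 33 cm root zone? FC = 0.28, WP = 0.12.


Step 1: Available water = (FC - WP) * depth * 10
Step 2: AW = (0.28 - 0.12) * 33 * 10
Step 3: AW = 0.16 * 33 * 10
Step 4: AW = 52.8 mm

52.8


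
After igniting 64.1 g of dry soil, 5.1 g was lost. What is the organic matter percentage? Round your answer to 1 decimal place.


Step 1: OM% = 100 * LOI / sample mass
Step 2: OM = 100 * 5.1 / 64.1
Step 3: OM = 8.0%

8.0


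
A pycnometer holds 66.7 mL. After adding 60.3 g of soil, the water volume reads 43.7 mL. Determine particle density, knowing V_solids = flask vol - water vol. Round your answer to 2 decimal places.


Step 1: Volume of solids = flask volume - water volume with soil
Step 2: V_solids = 66.7 - 43.7 = 23.0 mL
Step 3: Particle density = mass / V_solids = 60.3 / 23.0 = 2.62 g/cm^3

2.62


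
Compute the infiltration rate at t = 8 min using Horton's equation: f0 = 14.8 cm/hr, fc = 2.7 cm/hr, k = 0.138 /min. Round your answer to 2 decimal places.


Step 1: f = fc + (f0 - fc) * exp(-k * t)
Step 2: exp(-0.138 * 8) = 0.331542
Step 3: f = 2.7 + (14.8 - 2.7) * 0.331542
Step 4: f = 2.7 + 12.1 * 0.331542
Step 5: f = 6.71 cm/hr

6.71


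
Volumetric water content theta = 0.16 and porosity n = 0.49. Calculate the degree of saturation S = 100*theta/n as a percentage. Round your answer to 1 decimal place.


Step 1: S = 100 * theta_v / n
Step 2: S = 100 * 0.16 / 0.49
Step 3: S = 32.7%

32.7


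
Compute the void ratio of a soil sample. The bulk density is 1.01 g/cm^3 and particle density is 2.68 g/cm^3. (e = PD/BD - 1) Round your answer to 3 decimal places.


Step 1: e = PD / BD - 1
Step 2: e = 2.68 / 1.01 - 1
Step 3: e = 2.65347 - 1
Step 4: e = 1.653

1.653


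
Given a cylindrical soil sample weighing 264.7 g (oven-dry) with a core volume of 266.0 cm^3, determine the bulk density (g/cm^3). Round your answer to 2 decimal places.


Step 1: Identify the formula: BD = dry mass / volume
Step 2: Substitute values: BD = 264.7 / 266.0
Step 3: BD = 1.0 g/cm^3

1.0


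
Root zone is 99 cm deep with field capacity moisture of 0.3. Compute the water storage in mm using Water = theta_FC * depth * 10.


Step 1: Water (mm) = theta_FC * depth (cm) * 10
Step 2: Water = 0.3 * 99 * 10
Step 3: Water = 297.0 mm

297.0


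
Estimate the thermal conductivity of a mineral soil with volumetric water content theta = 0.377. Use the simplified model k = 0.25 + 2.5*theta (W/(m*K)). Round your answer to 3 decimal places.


Step 1: k = 0.25 + 2.5 * theta
Step 2: k = 0.25 + 2.5 * 0.377
Step 3: k = 0.25 + 0.943
Step 4: k = 1.193 W/(m*K)

1.193


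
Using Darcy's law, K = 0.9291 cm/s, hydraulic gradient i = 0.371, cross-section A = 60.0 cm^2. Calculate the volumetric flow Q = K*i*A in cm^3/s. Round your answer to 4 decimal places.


Step 1: Apply Darcy's law: Q = K * i * A
Step 2: Q = 0.9291 * 0.371 * 60.0
Step 3: Q = 20.6818 cm^3/s

20.6818


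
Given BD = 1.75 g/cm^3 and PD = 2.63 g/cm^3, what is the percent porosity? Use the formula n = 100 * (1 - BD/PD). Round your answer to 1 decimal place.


Step 1: Formula: n = 100 * (1 - BD / PD)
Step 2: n = 100 * (1 - 1.75 / 2.63)
Step 3: n = 100 * (1 - 0.6654)
Step 4: n = 33.5%

33.5


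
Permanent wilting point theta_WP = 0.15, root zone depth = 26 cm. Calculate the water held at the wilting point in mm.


Step 1: Water (mm) = theta_WP * depth * 10
Step 2: Water = 0.15 * 26 * 10
Step 3: Water = 39.0 mm

39.0


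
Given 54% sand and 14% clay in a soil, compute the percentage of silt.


Step 1: sand + silt + clay = 100%
Step 2: silt = 100 - sand - clay
Step 3: silt = 100 - 54 - 14
Step 4: silt = 32%

32


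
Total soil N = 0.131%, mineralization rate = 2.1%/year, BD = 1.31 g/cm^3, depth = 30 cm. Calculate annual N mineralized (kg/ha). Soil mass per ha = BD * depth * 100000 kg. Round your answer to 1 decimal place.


Step 1: Soil mass per ha = BD * depth * 100000 = 1.31 * 30 * 100000 = 3930000 kg
Step 2: Total N pool = soil mass * N%/100 = 3930000 * 0.131/100 = 5148.3 kg/ha
Step 3: N mineralized = N pool * rate%/100 = 5148.3 * 2.1/100 = 108.1 kg/ha/yr

108.1


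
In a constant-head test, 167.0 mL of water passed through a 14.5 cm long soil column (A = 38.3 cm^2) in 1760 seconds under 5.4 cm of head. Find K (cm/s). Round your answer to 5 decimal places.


Step 1: K = Q * L / (A * t * h)
Step 2: Numerator = 167.0 * 14.5 = 2421.5
Step 3: Denominator = 38.3 * 1760 * 5.4 = 364003.2
Step 4: K = 2421.5 / 364003.2 = 0.00665 cm/s

0.00665


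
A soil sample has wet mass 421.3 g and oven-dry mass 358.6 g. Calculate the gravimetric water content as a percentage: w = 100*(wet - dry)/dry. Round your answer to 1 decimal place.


Step 1: Water mass = wet - dry = 421.3 - 358.6 = 62.7 g
Step 2: w = 100 * water mass / dry mass
Step 3: w = 100 * 62.7 / 358.6 = 17.5%

17.5


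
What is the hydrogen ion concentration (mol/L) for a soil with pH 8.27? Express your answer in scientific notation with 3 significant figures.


Step 1: [H+] = 10^(-pH)
Step 2: [H+] = 10^(-8.27)
Step 3: [H+] = 5.37e-09 mol/L

5.37e-09


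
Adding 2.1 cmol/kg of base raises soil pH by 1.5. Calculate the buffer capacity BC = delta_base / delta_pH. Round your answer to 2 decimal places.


Step 1: BC = change in base / change in pH
Step 2: BC = 2.1 / 1.5
Step 3: BC = 1.4 cmol/(kg*pH unit)

1.4


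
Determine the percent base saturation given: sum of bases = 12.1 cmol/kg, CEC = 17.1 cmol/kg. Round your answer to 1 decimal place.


Step 1: BS = 100 * (sum of bases) / CEC
Step 2: BS = 100 * 12.1 / 17.1
Step 3: BS = 70.8%

70.8


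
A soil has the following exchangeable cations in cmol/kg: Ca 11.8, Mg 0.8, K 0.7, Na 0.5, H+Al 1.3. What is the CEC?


Step 1: CEC = Ca + Mg + K + Na + (H+Al)
Step 2: CEC = 11.8 + 0.8 + 0.7 + 0.5 + 1.3
Step 3: CEC = 15.1 cmol/kg

15.1


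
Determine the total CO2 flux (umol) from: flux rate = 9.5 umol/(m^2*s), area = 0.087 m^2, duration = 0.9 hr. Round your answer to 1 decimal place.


Step 1: Convert time to seconds: 0.9 hr * 3600 = 3240.0 s
Step 2: Total = flux * area * time_s
Step 3: Total = 9.5 * 0.087 * 3240.0
Step 4: Total = 2677.9 umol

2677.9


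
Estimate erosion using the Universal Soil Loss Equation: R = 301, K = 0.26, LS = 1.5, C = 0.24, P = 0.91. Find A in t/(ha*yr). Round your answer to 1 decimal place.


Step 1: A = R * K * LS * C * P
Step 2: R * K = 301 * 0.26 = 78.26
Step 3: (R*K) * LS = 78.26 * 1.5 = 117.39
Step 4: * C * P = 117.39 * 0.24 * 0.91 = 25.6
Step 5: A = 25.6 t/(ha*yr)

25.6


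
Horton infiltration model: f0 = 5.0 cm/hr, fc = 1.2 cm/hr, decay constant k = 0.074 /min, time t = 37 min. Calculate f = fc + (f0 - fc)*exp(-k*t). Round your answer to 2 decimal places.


Step 1: f = fc + (f0 - fc) * exp(-k * t)
Step 2: exp(-0.074 * 37) = 0.0647
Step 3: f = 1.2 + (5.0 - 1.2) * 0.0647
Step 4: f = 1.2 + 3.8 * 0.0647
Step 5: f = 1.45 cm/hr

1.45


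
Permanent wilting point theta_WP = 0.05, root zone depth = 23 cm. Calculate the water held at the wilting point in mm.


Step 1: Water (mm) = theta_WP * depth * 10
Step 2: Water = 0.05 * 23 * 10
Step 3: Water = 11.5 mm

11.5


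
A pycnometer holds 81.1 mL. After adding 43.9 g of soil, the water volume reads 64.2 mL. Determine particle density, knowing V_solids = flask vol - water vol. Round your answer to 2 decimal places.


Step 1: Volume of solids = flask volume - water volume with soil
Step 2: V_solids = 81.1 - 64.2 = 16.9 mL
Step 3: Particle density = mass / V_solids = 43.9 / 16.9 = 2.6 g/cm^3

2.6


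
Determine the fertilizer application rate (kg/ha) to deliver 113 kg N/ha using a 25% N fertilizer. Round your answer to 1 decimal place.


Step 1: Fertilizer rate = target N / (N content / 100)
Step 2: Rate = 113 / (25 / 100)
Step 3: Rate = 113 / 0.25
Step 4: Rate = 452.0 kg/ha

452.0


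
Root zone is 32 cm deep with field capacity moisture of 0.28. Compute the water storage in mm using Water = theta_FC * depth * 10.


Step 1: Water (mm) = theta_FC * depth (cm) * 10
Step 2: Water = 0.28 * 32 * 10
Step 3: Water = 89.6 mm

89.6


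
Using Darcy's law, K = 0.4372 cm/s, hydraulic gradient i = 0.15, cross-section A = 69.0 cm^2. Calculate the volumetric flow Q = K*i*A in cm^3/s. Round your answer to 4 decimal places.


Step 1: Apply Darcy's law: Q = K * i * A
Step 2: Q = 0.4372 * 0.15 * 69.0
Step 3: Q = 4.525 cm^3/s

4.525


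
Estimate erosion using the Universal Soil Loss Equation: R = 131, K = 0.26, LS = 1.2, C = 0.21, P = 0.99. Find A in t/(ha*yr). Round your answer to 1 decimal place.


Step 1: A = R * K * LS * C * P
Step 2: R * K = 131 * 0.26 = 34.06
Step 3: (R*K) * LS = 34.06 * 1.2 = 40.872
Step 4: * C * P = 40.872 * 0.21 * 0.99 = 8.5
Step 5: A = 8.5 t/(ha*yr)

8.5


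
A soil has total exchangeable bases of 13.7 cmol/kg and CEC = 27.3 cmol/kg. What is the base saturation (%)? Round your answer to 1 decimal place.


Step 1: BS = 100 * (sum of bases) / CEC
Step 2: BS = 100 * 13.7 / 27.3
Step 3: BS = 50.2%

50.2


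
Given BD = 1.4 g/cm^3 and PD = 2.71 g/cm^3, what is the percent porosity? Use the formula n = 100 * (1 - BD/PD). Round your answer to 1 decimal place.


Step 1: Formula: n = 100 * (1 - BD / PD)
Step 2: n = 100 * (1 - 1.4 / 2.71)
Step 3: n = 100 * (1 - 0.51661)
Step 4: n = 48.3%

48.3


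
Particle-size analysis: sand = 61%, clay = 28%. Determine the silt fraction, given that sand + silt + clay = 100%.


Step 1: sand + silt + clay = 100%
Step 2: silt = 100 - sand - clay
Step 3: silt = 100 - 61 - 28
Step 4: silt = 11%

11


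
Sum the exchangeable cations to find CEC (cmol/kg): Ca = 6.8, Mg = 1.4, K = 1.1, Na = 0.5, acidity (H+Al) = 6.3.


Step 1: CEC = Ca + Mg + K + Na + (H+Al)
Step 2: CEC = 6.8 + 1.4 + 1.1 + 0.5 + 6.3
Step 3: CEC = 16.1 cmol/kg

16.1


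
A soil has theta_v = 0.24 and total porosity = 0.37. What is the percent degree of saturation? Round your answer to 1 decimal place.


Step 1: S = 100 * theta_v / n
Step 2: S = 100 * 0.24 / 0.37
Step 3: S = 64.9%

64.9


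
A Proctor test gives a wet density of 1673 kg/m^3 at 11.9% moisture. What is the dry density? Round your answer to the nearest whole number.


Step 1: Dry density = wet density / (1 + w/100)
Step 2: Dry density = 1673 / (1 + 11.9/100)
Step 3: Dry density = 1673 / 1.119
Step 4: Dry density = 1495 kg/m^3

1495


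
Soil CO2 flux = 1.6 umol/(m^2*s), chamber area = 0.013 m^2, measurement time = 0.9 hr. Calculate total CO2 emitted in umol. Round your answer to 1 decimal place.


Step 1: Convert time to seconds: 0.9 hr * 3600 = 3240.0 s
Step 2: Total = flux * area * time_s
Step 3: Total = 1.6 * 0.013 * 3240.0
Step 4: Total = 67.4 umol

67.4


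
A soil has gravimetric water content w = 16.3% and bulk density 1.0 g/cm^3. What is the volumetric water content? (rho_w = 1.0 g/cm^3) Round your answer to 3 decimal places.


Step 1: theta = (w / 100) * BD / rho_w
Step 2: theta = (16.3 / 100) * 1.0 / 1.0
Step 3: theta = 0.163 * 1.0
Step 4: theta = 0.163

0.163


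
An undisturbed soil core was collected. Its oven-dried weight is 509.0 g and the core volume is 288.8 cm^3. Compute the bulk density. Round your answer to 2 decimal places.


Step 1: Identify the formula: BD = dry mass / volume
Step 2: Substitute values: BD = 509.0 / 288.8
Step 3: BD = 1.76 g/cm^3

1.76


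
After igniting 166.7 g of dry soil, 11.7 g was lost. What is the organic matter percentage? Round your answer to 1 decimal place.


Step 1: OM% = 100 * LOI / sample mass
Step 2: OM = 100 * 11.7 / 166.7
Step 3: OM = 7.0%

7.0


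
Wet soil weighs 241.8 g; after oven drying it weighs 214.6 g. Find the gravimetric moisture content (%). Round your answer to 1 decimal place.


Step 1: Water mass = wet - dry = 241.8 - 214.6 = 27.2 g
Step 2: w = 100 * water mass / dry mass
Step 3: w = 100 * 27.2 / 214.6 = 12.7%

12.7


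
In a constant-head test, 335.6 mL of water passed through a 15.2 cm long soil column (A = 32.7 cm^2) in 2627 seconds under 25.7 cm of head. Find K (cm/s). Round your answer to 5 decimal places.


Step 1: K = Q * L / (A * t * h)
Step 2: Numerator = 335.6 * 15.2 = 5101.12
Step 3: Denominator = 32.7 * 2627 * 25.7 = 2207704.53
Step 4: K = 5101.12 / 2207704.53 = 0.00231 cm/s

0.00231


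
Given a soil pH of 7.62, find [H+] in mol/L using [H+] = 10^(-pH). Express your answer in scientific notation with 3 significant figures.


Step 1: [H+] = 10^(-pH)
Step 2: [H+] = 10^(-7.62)
Step 3: [H+] = 2.40e-08 mol/L

2.40e-08


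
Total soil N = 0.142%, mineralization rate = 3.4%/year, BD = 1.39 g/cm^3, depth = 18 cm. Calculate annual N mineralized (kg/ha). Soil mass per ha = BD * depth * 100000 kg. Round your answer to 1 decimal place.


Step 1: Soil mass per ha = BD * depth * 100000 = 1.39 * 18 * 100000 = 2502000 kg
Step 2: Total N pool = soil mass * N%/100 = 2502000 * 0.142/100 = 3552.84 kg/ha
Step 3: N mineralized = N pool * rate%/100 = 3552.84 * 3.4/100 = 120.8 kg/ha/yr

120.8


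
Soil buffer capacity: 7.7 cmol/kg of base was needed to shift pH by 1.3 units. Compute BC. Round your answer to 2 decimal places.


Step 1: BC = change in base / change in pH
Step 2: BC = 7.7 / 1.3
Step 3: BC = 5.92 cmol/(kg*pH unit)

5.92


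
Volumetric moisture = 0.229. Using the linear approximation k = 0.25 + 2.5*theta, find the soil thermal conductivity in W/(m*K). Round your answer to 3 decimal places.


Step 1: k = 0.25 + 2.5 * theta
Step 2: k = 0.25 + 2.5 * 0.229
Step 3: k = 0.25 + 0.573
Step 4: k = 0.823 W/(m*K)

0.823


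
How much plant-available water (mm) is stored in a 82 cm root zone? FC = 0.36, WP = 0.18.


Step 1: Available water = (FC - WP) * depth * 10
Step 2: AW = (0.36 - 0.18) * 82 * 10
Step 3: AW = 0.18 * 82 * 10
Step 4: AW = 147.6 mm

147.6


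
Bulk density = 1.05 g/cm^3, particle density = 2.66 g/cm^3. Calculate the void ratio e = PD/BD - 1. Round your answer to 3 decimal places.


Step 1: e = PD / BD - 1
Step 2: e = 2.66 / 1.05 - 1
Step 3: e = 2.53333 - 1
Step 4: e = 1.533

1.533


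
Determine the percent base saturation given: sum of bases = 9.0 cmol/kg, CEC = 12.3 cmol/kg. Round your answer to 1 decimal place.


Step 1: BS = 100 * (sum of bases) / CEC
Step 2: BS = 100 * 9.0 / 12.3
Step 3: BS = 73.2%

73.2


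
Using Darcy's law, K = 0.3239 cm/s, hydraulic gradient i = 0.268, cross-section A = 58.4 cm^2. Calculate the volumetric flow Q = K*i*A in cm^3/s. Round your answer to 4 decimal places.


Step 1: Apply Darcy's law: Q = K * i * A
Step 2: Q = 0.3239 * 0.268 * 58.4
Step 3: Q = 5.0694 cm^3/s

5.0694


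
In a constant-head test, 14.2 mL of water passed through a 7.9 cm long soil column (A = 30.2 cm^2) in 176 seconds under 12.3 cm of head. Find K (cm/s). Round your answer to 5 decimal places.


Step 1: K = Q * L / (A * t * h)
Step 2: Numerator = 14.2 * 7.9 = 112.18
Step 3: Denominator = 30.2 * 176 * 12.3 = 65376.96
Step 4: K = 112.18 / 65376.96 = 0.00172 cm/s

0.00172


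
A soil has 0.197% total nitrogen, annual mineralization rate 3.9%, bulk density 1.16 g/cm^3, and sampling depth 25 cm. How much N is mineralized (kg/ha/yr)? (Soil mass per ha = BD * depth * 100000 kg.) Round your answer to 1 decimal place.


Step 1: Soil mass per ha = BD * depth * 100000 = 1.16 * 25 * 100000 = 2900000 kg
Step 2: Total N pool = soil mass * N%/100 = 2900000 * 0.197/100 = 5713.0 kg/ha
Step 3: N mineralized = N pool * rate%/100 = 5713.0 * 3.9/100 = 222.8 kg/ha/yr

222.8


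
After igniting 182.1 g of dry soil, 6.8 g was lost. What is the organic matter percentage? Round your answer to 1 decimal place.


Step 1: OM% = 100 * LOI / sample mass
Step 2: OM = 100 * 6.8 / 182.1
Step 3: OM = 3.7%

3.7


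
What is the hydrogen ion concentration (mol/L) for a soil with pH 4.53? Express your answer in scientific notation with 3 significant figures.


Step 1: [H+] = 10^(-pH)
Step 2: [H+] = 10^(-4.53)
Step 3: [H+] = 2.95e-05 mol/L

2.95e-05


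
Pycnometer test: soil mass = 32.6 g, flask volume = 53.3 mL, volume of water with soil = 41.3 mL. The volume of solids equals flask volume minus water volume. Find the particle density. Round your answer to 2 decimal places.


Step 1: Volume of solids = flask volume - water volume with soil
Step 2: V_solids = 53.3 - 41.3 = 12.0 mL
Step 3: Particle density = mass / V_solids = 32.6 / 12.0 = 2.72 g/cm^3

2.72


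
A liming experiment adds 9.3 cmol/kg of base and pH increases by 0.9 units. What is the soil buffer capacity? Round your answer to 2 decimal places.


Step 1: BC = change in base / change in pH
Step 2: BC = 9.3 / 0.9
Step 3: BC = 10.33 cmol/(kg*pH unit)

10.33


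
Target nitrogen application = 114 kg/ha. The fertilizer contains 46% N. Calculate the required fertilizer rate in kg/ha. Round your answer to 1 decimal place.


Step 1: Fertilizer rate = target N / (N content / 100)
Step 2: Rate = 114 / (46 / 100)
Step 3: Rate = 114 / 0.46
Step 4: Rate = 247.8 kg/ha

247.8


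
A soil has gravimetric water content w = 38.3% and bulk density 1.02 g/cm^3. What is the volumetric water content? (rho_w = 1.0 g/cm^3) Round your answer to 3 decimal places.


Step 1: theta = (w / 100) * BD / rho_w
Step 2: theta = (38.3 / 100) * 1.02 / 1.0
Step 3: theta = 0.383 * 1.02
Step 4: theta = 0.391

0.391


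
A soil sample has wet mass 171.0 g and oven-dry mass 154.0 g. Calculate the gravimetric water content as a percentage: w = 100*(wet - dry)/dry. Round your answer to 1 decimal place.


Step 1: Water mass = wet - dry = 171.0 - 154.0 = 17.0 g
Step 2: w = 100 * water mass / dry mass
Step 3: w = 100 * 17.0 / 154.0 = 11.0%

11.0


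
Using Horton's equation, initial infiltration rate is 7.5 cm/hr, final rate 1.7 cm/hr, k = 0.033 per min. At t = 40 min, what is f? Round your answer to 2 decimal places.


Step 1: f = fc + (f0 - fc) * exp(-k * t)
Step 2: exp(-0.033 * 40) = 0.267135
Step 3: f = 1.7 + (7.5 - 1.7) * 0.267135
Step 4: f = 1.7 + 5.8 * 0.267135
Step 5: f = 3.25 cm/hr

3.25


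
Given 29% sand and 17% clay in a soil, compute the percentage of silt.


Step 1: sand + silt + clay = 100%
Step 2: silt = 100 - sand - clay
Step 3: silt = 100 - 29 - 17
Step 4: silt = 54%

54


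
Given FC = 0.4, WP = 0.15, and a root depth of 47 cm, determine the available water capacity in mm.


Step 1: Available water = (FC - WP) * depth * 10
Step 2: AW = (0.4 - 0.15) * 47 * 10
Step 3: AW = 0.25 * 47 * 10
Step 4: AW = 117.5 mm

117.5


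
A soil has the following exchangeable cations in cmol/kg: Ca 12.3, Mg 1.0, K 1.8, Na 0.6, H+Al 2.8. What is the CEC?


Step 1: CEC = Ca + Mg + K + Na + (H+Al)
Step 2: CEC = 12.3 + 1.0 + 1.8 + 0.6 + 2.8
Step 3: CEC = 18.5 cmol/kg

18.5


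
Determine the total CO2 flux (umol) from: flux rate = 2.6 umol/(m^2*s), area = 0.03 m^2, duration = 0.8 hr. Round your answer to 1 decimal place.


Step 1: Convert time to seconds: 0.8 hr * 3600 = 2880.0 s
Step 2: Total = flux * area * time_s
Step 3: Total = 2.6 * 0.03 * 2880.0
Step 4: Total = 224.6 umol

224.6


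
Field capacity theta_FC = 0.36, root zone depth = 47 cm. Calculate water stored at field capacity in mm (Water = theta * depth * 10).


Step 1: Water (mm) = theta_FC * depth (cm) * 10
Step 2: Water = 0.36 * 47 * 10
Step 3: Water = 169.2 mm

169.2


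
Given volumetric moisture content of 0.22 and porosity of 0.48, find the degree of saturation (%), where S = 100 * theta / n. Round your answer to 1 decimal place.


Step 1: S = 100 * theta_v / n
Step 2: S = 100 * 0.22 / 0.48
Step 3: S = 45.8%

45.8


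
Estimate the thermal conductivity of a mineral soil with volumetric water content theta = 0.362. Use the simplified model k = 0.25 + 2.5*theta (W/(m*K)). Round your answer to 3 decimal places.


Step 1: k = 0.25 + 2.5 * theta
Step 2: k = 0.25 + 2.5 * 0.362
Step 3: k = 0.25 + 0.905
Step 4: k = 1.155 W/(m*K)

1.155


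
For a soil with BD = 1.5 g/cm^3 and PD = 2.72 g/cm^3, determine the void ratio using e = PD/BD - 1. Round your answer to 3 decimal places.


Step 1: e = PD / BD - 1
Step 2: e = 2.72 / 1.5 - 1
Step 3: e = 1.81333 - 1
Step 4: e = 0.813

0.813


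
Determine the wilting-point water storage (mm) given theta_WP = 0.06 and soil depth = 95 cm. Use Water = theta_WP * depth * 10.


Step 1: Water (mm) = theta_WP * depth * 10
Step 2: Water = 0.06 * 95 * 10
Step 3: Water = 57.0 mm

57.0


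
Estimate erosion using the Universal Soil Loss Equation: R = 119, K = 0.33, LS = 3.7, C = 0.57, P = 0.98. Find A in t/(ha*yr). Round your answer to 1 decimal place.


Step 1: A = R * K * LS * C * P
Step 2: R * K = 119 * 0.33 = 39.27
Step 3: (R*K) * LS = 39.27 * 3.7 = 145.299
Step 4: * C * P = 145.299 * 0.57 * 0.98 = 81.2
Step 5: A = 81.2 t/(ha*yr)

81.2


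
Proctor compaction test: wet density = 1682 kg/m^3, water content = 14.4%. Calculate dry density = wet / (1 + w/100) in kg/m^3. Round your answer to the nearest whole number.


Step 1: Dry density = wet density / (1 + w/100)
Step 2: Dry density = 1682 / (1 + 14.4/100)
Step 3: Dry density = 1682 / 1.144
Step 4: Dry density = 1470 kg/m^3

1470


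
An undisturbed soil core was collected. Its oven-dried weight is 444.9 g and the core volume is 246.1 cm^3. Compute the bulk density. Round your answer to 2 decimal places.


Step 1: Identify the formula: BD = dry mass / volume
Step 2: Substitute values: BD = 444.9 / 246.1
Step 3: BD = 1.81 g/cm^3

1.81


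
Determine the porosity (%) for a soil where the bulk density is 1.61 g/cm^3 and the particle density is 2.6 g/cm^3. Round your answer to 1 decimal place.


Step 1: Formula: n = 100 * (1 - BD / PD)
Step 2: n = 100 * (1 - 1.61 / 2.6)
Step 3: n = 100 * (1 - 0.61923)
Step 4: n = 38.1%

38.1


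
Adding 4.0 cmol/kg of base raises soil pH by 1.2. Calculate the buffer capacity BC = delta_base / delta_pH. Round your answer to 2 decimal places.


Step 1: BC = change in base / change in pH
Step 2: BC = 4.0 / 1.2
Step 3: BC = 3.33 cmol/(kg*pH unit)

3.33


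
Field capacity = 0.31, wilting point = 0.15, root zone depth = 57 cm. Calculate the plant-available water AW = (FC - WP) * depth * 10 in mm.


Step 1: Available water = (FC - WP) * depth * 10
Step 2: AW = (0.31 - 0.15) * 57 * 10
Step 3: AW = 0.16 * 57 * 10
Step 4: AW = 91.2 mm

91.2


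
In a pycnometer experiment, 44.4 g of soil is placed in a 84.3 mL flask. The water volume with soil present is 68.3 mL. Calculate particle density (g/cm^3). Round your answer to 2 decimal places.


Step 1: Volume of solids = flask volume - water volume with soil
Step 2: V_solids = 84.3 - 68.3 = 16.0 mL
Step 3: Particle density = mass / V_solids = 44.4 / 16.0 = 2.78 g/cm^3

2.78


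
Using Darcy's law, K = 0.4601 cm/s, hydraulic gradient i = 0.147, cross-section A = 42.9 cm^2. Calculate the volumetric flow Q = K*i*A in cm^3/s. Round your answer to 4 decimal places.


Step 1: Apply Darcy's law: Q = K * i * A
Step 2: Q = 0.4601 * 0.147 * 42.9
Step 3: Q = 2.9015 cm^3/s

2.9015


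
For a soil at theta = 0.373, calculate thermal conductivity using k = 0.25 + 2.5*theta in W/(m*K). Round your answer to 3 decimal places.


Step 1: k = 0.25 + 2.5 * theta
Step 2: k = 0.25 + 2.5 * 0.373
Step 3: k = 0.25 + 0.933
Step 4: k = 1.183 W/(m*K)

1.183


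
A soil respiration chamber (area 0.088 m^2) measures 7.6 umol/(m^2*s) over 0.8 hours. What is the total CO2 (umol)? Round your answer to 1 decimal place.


Step 1: Convert time to seconds: 0.8 hr * 3600 = 2880.0 s
Step 2: Total = flux * area * time_s
Step 3: Total = 7.6 * 0.088 * 2880.0
Step 4: Total = 1926.1 umol

1926.1


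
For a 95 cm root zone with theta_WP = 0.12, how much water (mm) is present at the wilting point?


Step 1: Water (mm) = theta_WP * depth * 10
Step 2: Water = 0.12 * 95 * 10
Step 3: Water = 114.0 mm

114.0


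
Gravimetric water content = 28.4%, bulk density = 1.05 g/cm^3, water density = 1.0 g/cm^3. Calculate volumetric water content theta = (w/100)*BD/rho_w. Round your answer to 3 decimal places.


Step 1: theta = (w / 100) * BD / rho_w
Step 2: theta = (28.4 / 100) * 1.05 / 1.0
Step 3: theta = 0.284 * 1.05
Step 4: theta = 0.298

0.298


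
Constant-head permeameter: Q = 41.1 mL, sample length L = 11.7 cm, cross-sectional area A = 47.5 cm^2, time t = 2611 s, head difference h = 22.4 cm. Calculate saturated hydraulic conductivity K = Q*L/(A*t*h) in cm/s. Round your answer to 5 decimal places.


Step 1: K = Q * L / (A * t * h)
Step 2: Numerator = 41.1 * 11.7 = 480.87
Step 3: Denominator = 47.5 * 2611 * 22.4 = 2778104.0
Step 4: K = 480.87 / 2778104.0 = 0.00017 cm/s

0.00017


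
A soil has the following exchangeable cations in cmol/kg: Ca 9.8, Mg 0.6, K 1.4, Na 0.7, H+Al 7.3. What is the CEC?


Step 1: CEC = Ca + Mg + K + Na + (H+Al)
Step 2: CEC = 9.8 + 0.6 + 1.4 + 0.7 + 7.3
Step 3: CEC = 19.8 cmol/kg

19.8


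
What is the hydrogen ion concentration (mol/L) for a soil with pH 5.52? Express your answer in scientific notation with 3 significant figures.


Step 1: [H+] = 10^(-pH)
Step 2: [H+] = 10^(-5.52)
Step 3: [H+] = 3.02e-06 mol/L

3.02e-06


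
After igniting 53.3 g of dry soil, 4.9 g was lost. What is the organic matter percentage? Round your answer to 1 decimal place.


Step 1: OM% = 100 * LOI / sample mass
Step 2: OM = 100 * 4.9 / 53.3
Step 3: OM = 9.2%

9.2


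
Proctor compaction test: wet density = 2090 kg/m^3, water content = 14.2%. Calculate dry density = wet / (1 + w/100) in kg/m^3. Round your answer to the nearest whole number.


Step 1: Dry density = wet density / (1 + w/100)
Step 2: Dry density = 2090 / (1 + 14.2/100)
Step 3: Dry density = 2090 / 1.142
Step 4: Dry density = 1830 kg/m^3

1830


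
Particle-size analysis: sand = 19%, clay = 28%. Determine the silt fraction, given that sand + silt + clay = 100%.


Step 1: sand + silt + clay = 100%
Step 2: silt = 100 - sand - clay
Step 3: silt = 100 - 19 - 28
Step 4: silt = 53%

53


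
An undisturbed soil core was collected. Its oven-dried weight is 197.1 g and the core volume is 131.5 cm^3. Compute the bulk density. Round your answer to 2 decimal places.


Step 1: Identify the formula: BD = dry mass / volume
Step 2: Substitute values: BD = 197.1 / 131.5
Step 3: BD = 1.5 g/cm^3

1.5


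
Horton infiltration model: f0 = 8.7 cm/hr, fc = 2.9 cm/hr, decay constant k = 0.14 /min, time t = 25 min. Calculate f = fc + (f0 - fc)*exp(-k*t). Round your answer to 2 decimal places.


Step 1: f = fc + (f0 - fc) * exp(-k * t)
Step 2: exp(-0.14 * 25) = 0.030197
Step 3: f = 2.9 + (8.7 - 2.9) * 0.030197
Step 4: f = 2.9 + 5.8 * 0.030197
Step 5: f = 3.08 cm/hr

3.08


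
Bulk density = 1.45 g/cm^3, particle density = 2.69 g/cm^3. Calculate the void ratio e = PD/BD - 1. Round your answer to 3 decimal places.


Step 1: e = PD / BD - 1
Step 2: e = 2.69 / 1.45 - 1
Step 3: e = 1.85517 - 1
Step 4: e = 0.855

0.855


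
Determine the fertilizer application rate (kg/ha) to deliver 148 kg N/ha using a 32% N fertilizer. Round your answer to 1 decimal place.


Step 1: Fertilizer rate = target N / (N content / 100)
Step 2: Rate = 148 / (32 / 100)
Step 3: Rate = 148 / 0.32
Step 4: Rate = 462.5 kg/ha

462.5


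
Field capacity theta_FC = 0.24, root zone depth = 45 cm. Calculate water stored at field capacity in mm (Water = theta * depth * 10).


Step 1: Water (mm) = theta_FC * depth (cm) * 10
Step 2: Water = 0.24 * 45 * 10
Step 3: Water = 108.0 mm

108.0


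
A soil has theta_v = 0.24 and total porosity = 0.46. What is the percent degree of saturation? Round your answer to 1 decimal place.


Step 1: S = 100 * theta_v / n
Step 2: S = 100 * 0.24 / 0.46
Step 3: S = 52.2%

52.2


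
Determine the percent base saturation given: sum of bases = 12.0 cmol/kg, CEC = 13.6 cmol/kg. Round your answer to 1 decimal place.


Step 1: BS = 100 * (sum of bases) / CEC
Step 2: BS = 100 * 12.0 / 13.6
Step 3: BS = 88.2%

88.2


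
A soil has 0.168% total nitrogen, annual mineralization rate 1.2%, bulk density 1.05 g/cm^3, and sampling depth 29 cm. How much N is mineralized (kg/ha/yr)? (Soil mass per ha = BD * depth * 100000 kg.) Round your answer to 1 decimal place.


Step 1: Soil mass per ha = BD * depth * 100000 = 1.05 * 29 * 100000 = 3045000 kg
Step 2: Total N pool = soil mass * N%/100 = 3045000 * 0.168/100 = 5115.6 kg/ha
Step 3: N mineralized = N pool * rate%/100 = 5115.6 * 1.2/100 = 61.4 kg/ha/yr

61.4


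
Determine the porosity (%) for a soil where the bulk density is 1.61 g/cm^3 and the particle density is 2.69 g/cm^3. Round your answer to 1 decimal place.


Step 1: Formula: n = 100 * (1 - BD / PD)
Step 2: n = 100 * (1 - 1.61 / 2.69)
Step 3: n = 100 * (1 - 0.59851)
Step 4: n = 40.1%

40.1


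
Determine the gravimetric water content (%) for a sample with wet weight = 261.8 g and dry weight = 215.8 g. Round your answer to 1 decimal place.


Step 1: Water mass = wet - dry = 261.8 - 215.8 = 46.0 g
Step 2: w = 100 * water mass / dry mass
Step 3: w = 100 * 46.0 / 215.8 = 21.3%

21.3


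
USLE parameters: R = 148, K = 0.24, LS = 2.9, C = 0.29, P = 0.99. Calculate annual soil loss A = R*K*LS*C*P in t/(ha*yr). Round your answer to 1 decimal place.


Step 1: A = R * K * LS * C * P
Step 2: R * K = 148 * 0.24 = 35.52
Step 3: (R*K) * LS = 35.52 * 2.9 = 103.008
Step 4: * C * P = 103.008 * 0.29 * 0.99 = 29.6
Step 5: A = 29.6 t/(ha*yr)

29.6


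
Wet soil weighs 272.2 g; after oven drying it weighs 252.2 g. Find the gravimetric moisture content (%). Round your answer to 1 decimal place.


Step 1: Water mass = wet - dry = 272.2 - 252.2 = 20.0 g
Step 2: w = 100 * water mass / dry mass
Step 3: w = 100 * 20.0 / 252.2 = 7.9%

7.9


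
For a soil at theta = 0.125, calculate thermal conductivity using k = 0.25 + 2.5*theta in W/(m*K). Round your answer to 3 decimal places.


Step 1: k = 0.25 + 2.5 * theta
Step 2: k = 0.25 + 2.5 * 0.125
Step 3: k = 0.25 + 0.313
Step 4: k = 0.563 W/(m*K)

0.563


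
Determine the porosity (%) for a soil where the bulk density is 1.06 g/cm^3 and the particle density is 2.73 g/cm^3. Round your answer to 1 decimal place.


Step 1: Formula: n = 100 * (1 - BD / PD)
Step 2: n = 100 * (1 - 1.06 / 2.73)
Step 3: n = 100 * (1 - 0.38828)
Step 4: n = 61.2%

61.2


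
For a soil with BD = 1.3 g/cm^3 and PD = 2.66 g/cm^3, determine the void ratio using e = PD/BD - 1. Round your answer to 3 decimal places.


Step 1: e = PD / BD - 1
Step 2: e = 2.66 / 1.3 - 1
Step 3: e = 2.04615 - 1
Step 4: e = 1.046

1.046


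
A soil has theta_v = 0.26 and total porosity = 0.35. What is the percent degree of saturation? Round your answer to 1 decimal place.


Step 1: S = 100 * theta_v / n
Step 2: S = 100 * 0.26 / 0.35
Step 3: S = 74.3%

74.3


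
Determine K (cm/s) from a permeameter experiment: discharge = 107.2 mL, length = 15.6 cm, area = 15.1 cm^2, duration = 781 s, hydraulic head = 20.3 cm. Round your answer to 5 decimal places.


Step 1: K = Q * L / (A * t * h)
Step 2: Numerator = 107.2 * 15.6 = 1672.32
Step 3: Denominator = 15.1 * 781 * 20.3 = 239399.93
Step 4: K = 1672.32 / 239399.93 = 0.00699 cm/s

0.00699


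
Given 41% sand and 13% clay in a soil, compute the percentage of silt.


Step 1: sand + silt + clay = 100%
Step 2: silt = 100 - sand - clay
Step 3: silt = 100 - 41 - 13
Step 4: silt = 46%

46


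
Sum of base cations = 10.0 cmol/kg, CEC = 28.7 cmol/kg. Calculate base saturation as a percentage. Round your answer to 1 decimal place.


Step 1: BS = 100 * (sum of bases) / CEC
Step 2: BS = 100 * 10.0 / 28.7
Step 3: BS = 34.8%

34.8


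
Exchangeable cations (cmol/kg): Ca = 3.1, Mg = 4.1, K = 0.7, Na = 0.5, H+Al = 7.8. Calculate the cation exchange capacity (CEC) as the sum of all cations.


Step 1: CEC = Ca + Mg + K + Na + (H+Al)
Step 2: CEC = 3.1 + 4.1 + 0.7 + 0.5 + 7.8
Step 3: CEC = 16.2 cmol/kg

16.2


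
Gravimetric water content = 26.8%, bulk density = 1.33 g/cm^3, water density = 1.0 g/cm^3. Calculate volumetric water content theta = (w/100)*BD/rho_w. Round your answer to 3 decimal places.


Step 1: theta = (w / 100) * BD / rho_w
Step 2: theta = (26.8 / 100) * 1.33 / 1.0
Step 3: theta = 0.268 * 1.33
Step 4: theta = 0.356

0.356


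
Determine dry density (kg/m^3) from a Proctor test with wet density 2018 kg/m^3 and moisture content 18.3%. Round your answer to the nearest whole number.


Step 1: Dry density = wet density / (1 + w/100)
Step 2: Dry density = 2018 / (1 + 18.3/100)
Step 3: Dry density = 2018 / 1.183
Step 4: Dry density = 1706 kg/m^3

1706


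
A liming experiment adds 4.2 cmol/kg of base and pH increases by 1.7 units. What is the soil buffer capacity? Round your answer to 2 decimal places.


Step 1: BC = change in base / change in pH
Step 2: BC = 4.2 / 1.7
Step 3: BC = 2.47 cmol/(kg*pH unit)

2.47


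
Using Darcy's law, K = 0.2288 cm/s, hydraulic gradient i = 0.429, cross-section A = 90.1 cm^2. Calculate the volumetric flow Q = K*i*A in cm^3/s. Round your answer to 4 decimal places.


Step 1: Apply Darcy's law: Q = K * i * A
Step 2: Q = 0.2288 * 0.429 * 90.1
Step 3: Q = 8.8438 cm^3/s

8.8438


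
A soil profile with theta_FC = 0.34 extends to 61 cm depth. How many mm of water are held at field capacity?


Step 1: Water (mm) = theta_FC * depth (cm) * 10
Step 2: Water = 0.34 * 61 * 10
Step 3: Water = 207.4 mm

207.4


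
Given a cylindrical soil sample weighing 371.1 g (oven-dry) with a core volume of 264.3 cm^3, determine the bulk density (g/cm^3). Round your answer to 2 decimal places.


Step 1: Identify the formula: BD = dry mass / volume
Step 2: Substitute values: BD = 371.1 / 264.3
Step 3: BD = 1.4 g/cm^3

1.4


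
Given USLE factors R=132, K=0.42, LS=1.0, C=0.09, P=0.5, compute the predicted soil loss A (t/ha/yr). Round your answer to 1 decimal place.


Step 1: A = R * K * LS * C * P
Step 2: R * K = 132 * 0.42 = 55.44
Step 3: (R*K) * LS = 55.44 * 1.0 = 55.44
Step 4: * C * P = 55.44 * 0.09 * 0.5 = 2.5
Step 5: A = 2.5 t/(ha*yr)

2.5


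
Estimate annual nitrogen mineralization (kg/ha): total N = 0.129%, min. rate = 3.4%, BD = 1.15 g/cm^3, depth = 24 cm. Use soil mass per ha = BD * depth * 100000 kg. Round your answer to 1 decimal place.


Step 1: Soil mass per ha = BD * depth * 100000 = 1.15 * 24 * 100000 = 2760000 kg
Step 2: Total N pool = soil mass * N%/100 = 2760000 * 0.129/100 = 3560.4 kg/ha
Step 3: N mineralized = N pool * rate%/100 = 3560.4 * 3.4/100 = 121.1 kg/ha/yr

121.1
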